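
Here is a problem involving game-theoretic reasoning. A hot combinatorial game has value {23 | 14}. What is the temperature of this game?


The game is {23 | 14}, a switch {a | b} with numbers a > b.
Cooling {a | b} by t gives {a - t | b + t}, which stops being hot when a - t = b + t, i.e. at t = (a - b)/2. So the temperature of a switch is (a - b)/2.
Temperature = (Left option - Right option) / 2
= (23 - (14)) / 2
= 9 / 2
= 9/2

9/2


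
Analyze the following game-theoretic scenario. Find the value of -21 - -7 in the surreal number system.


x = -21, y = -7
x - y = -21 - -7 = -14

-14


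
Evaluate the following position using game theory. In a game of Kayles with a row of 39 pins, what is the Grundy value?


Kayles: a move removes 1 or 2 adjacent pins from a contiguous row.
Removing pins from a row of k leaves two independent rows (a, b) with a + b = k - 1 (one pin) or a + b = k - 2 (two pins); an end removal gives a = 0.
By Sprague-Grundy, G(k) = mex{ G(a) XOR G(b) } over all these splits. G(0) = 0.
G(1): splits (0,0):0^0=0 -> mex({0}) = 1
G(2): splits (0,1):0^1=1 (0,0):0^0=0 -> mex({0, 1}) = 2
G(3): splits (0,2):0^2=2 (1,1):1^1=0 (0,1):0^1=1 -> mex({0, 1, 2}) = 3
G(4): splits (0,3):0^3=3 (1,2):1^2=3 (0,2):0^2=2 (1,1):1^1=0 -> mex({0, 2, 3}) = 1
G(5): splits (0,4):0^1=1 (1,3):1^3=2 (2,2):2^2=0 (0,3):0^3=3 (1,2):1^2=3 -> mex({0, 1, 2, 3}) = 4
G(6) = mex({0, 1, 2, 4}) = 3
G(7) = mex({0, 1, 3, 4, 5}) = 2
G(8) = mex({0, 2, 3, 5, 6}) = 1
G(9) = mex({0, 1, 2, 3, 6, 7}) = 4
G(10) = mex({0, 1, 3, 4, 5, 7}) = 2
G(11) = mex({0, 1, 2, 3, 4, 5}) = 6
G(12) = mex({0, 1, 2, 3, 5, 6, 7}) = 4
G(13) = mex({0, 2, 3, 4, 6, 7}) = 1
G(14) = mex({0, 1, 4, 5, 6, 7}) = 2
G(15) = mex({0, 1, 2, 3, 4, 5, 6}) = 7
G(16) = mex({0, 2, 3, 5, 6, 7}) = 1
G(17) = mex({0, 1, 2, 3, 5, 6, 7}) = 4
G(18) = mex({0, 1, 2, 4, 5, 6}) = 3
G(19) = mex({0, 1, 3, 4, 5, 7}) = 2
G(20) = mex({0, 2, 3, 4, 5, 6, 7}) = 1
G(21) = mex({0, 1, 2, 3, 5, 6, 7}) = 4
G(22) = mex({0, 1, 2, 3, 4, 5, 7}) = 6
G(23) = mex({0, 1, 2, 3, 4, 5, 6}) = 7
G(24) = mex({0, 1, 2, 3, 5, 6, 7}) = 4
G(25) = mex({0, 2, 3, 4, 6, 7}) = 1
G(26) = mex({0, 1, 3, 4, 5, 6, 7}) = 2
G(27) = mex({0, 1, 2, 3, 4, 5, 6, 7}) = 8
G(28) = mex({0, 1, 2, 3, 4, 6, 7, 8}) = 5
G(29) = mex({0, 1, 2, 3, 5, 6, 7, 8, 9}) = 4
G(30) = mex({0, 1, 2, 3, 4, 5, 6, 9, 10}) = 7
G(31) = mex({0, 1, 3, 4, 5, 7, 10, 11}) = 2
G(32) = mex({0, 2, 3, 4, 5, 6, 7, 9, 11}) = 1
G(33) = mex({0, 1, 2, 3, 4, 5, 6, 7, 9, 12}) = 8
G(34) = mex({0, 1, 2, 3, 4, 5, 7, 8, 11, 12}) = 6
G(35) = mex({0, 1, 2, 3, 4, 5, 6, 8, 9, 10, 11}) = 7
G(36) = mex({0, 1, 2, 3, 5, 6, 7, 9, 10}) = 4
G(37) = mex({0, 2, 3, 4, 6, 7, 9, 10, 11, 12}) = 1
G(38) = mex({0, 1, 3, 4, 5, 6, 7, 9, 10, 11, 12}) = 2
G(39) = mex({0, 1, 2, 4, 5, 6, 7, 9, 10, 12, 14}) = 3
Therefore G(39) = 3.

3


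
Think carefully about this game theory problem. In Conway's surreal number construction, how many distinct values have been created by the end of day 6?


Day 0: {|} = 0 is born. Count = 1.
Day n: the number of surreal numbers born by day n is 2^(n+1) - 1.
By day 0: 2^1 - 1 = 1
By day 1: 2^2 - 1 = 3
By day 2: 2^3 - 1 = 7
By day 3: 2^4 - 1 = 15
By day 4: 2^5 - 1 = 31
By day 5: 2^6 - 1 = 63
By day 6: 2^7 - 1 = 127
By day 6: 127 surreal numbers.

127


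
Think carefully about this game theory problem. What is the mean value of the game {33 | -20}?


Game = {33 | -20}, a switch {a | b} with numbers a > b.
Its thermograph has left wall a - t and right wall b + t, which meet at t = (a - b)/2, where both equal (a + b)/2. So the mast (mean value) is at (a + b)/2.
Mean = (33 + (-20))/2 = 13/2 = 13/2

13/2


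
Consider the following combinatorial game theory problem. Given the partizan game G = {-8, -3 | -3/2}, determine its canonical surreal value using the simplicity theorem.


Left options: {-8, -3}, max = -3
Right options: {-3/2}, min = -3/2
All options are numbers and max(Left) < min(Right), so by the simplicity theorem the value is the simplest (earliest-born) number strictly between -3 and -3/2.
The only integer strictly between -3 and -3/2 is -2.
No non-integer in the interval can be simpler: if x is a non-integer in the interval, then floor(x) or ceil(x) also lies in the interval (the interval contains an integer), and both are proper prefixes of x's sign expansion, i.e. born earlier. So the game value is -2.
Game value = -2

-2


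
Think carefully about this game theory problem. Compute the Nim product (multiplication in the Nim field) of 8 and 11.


Nim multiplication is bilinear over XOR: (u XOR v) * w = (u*w) XOR (v*w).
So we split each operand into its bit components and XOR the pairwise Nim products.
8 = 8 (as XOR of powers of 2).
11 = 1 + 2 + 8 (as XOR of powers of 2).
Using the standard Nim-product table on single bits:
  2*2 = 3,   2*4 = 8,   2*8 = 12,
  4*4 = 6,   4*8 = 11,  8*8 = 13,
and  1*x = x (identity), k*l = l*k (commutative).
Pairwise Nim products:
  8 * 1 = 8
  8 * 2 = 12
  8 * 8 = 13
XOR them: 8 XOR 12 XOR 13 = 9.
Result: 8 * 11 = 9 (in Nim).

9


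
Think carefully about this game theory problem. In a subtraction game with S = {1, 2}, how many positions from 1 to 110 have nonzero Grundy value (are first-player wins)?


Subtraction set S = {1, 2}, so G(n) = n mod 3.
G(n) = 0 when n is a multiple of 3.
Multiples of 3 in [1, 110]: 36
N-positions (nonzero Grundy) = 110 - 36 = 74

74


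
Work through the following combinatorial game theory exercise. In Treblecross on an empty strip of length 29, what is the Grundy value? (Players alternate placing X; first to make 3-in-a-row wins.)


Treblecross: place X on empty cells; 3-in-a-row wins.
Playing within two cells of an existing X lets the opponent win at once, so sensible play treats the cells i-2..i+2 around each X as dead. The player left with no safe cell loses, so this is a normal-play take-away game on strips of safe cells.
Placing X at cell i (0-indexed) of a strip of k safe cells leaves independent strips of sizes max(0, i-2) and max(0, k-i-3). Hence G(k) = mex{ G(max(0,i-2)) XOR G(max(0,k-i-3)) : 0 <= i < k }, with G(0) = 0.
G(1): splits (0,0):0^0=0 -> mex({0}) = 1
G(2): splits (0,0):0^0=0 -> mex({0}) = 1
G(3): splits (0,0):0^0=0 -> mex({0}) = 1
G(4): splits (0,1):0^1=1 (0,0):0^0=0 -> mex({0, 1}) = 2
G(5): splits (0,2):0^1=1 (0,1):0^1=1 (0,0):0^0=0 -> mex({0, 1}) = 2
G(6) = mex({1}) = 0
G(7) = mex({0, 1, 2}) = 3
G(8) = mex({0, 1, 2}) = 3
G(9) = mex({0, 2}) = 1
G(10) = mex({0, 2, 3}) = 1
G(11) = mex({0, 3}) = 1
G(12) = mex({1, 3}) = 0
G(13) = mex({0, 1, 2, 3}) = 4
G(14) = mex({0, 1, 2}) = 3
G(15) = mex({0, 1, 2}) = 3
G(16) = mex({0, 1, 2, 4}) = 3
G(17) = mex({0, 1, 3, 4}) = 2
G(18) = mex({0, 1, 3, 4}) = 2
G(19) = mex({0, 1, 3, 5}) = 2
G(20) = mex({0, 1, 2, 3, 5}) = 4
G(21) = mex({0, 1, 2, 3, 5}) = 4
G(22) = mex({1, 2, 6}) = 0
G(23) = mex({0, 1, 2, 3, 4, 6}) = 5
G(24) = mex({0, 1, 2, 3, 4}) = 5
G(25) = mex({0, 1, 3, 4, 7}) = 2
G(26) = mex({0, 1, 3, 4, 5, 7}) = 2
G(27) = mex({0, 1, 3, 5}) = 2
G(28) = mex({0, 1, 2, 5}) = 3
G(29) = mex({0, 1, 2, 4, 5, 6}) = 3
Therefore G(29) = 3.

3


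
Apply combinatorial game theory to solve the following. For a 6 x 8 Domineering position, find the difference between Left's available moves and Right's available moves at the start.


Board is 6 x 8 (rows x cols).
Left (vertical) placements: (rows-1) * cols = 5 * 8 = 40
Right (horizontal) placements: rows * (cols-1) = 6 * 7 = 42
Advantage = Left - Right = 40 - 42 = -2

-2


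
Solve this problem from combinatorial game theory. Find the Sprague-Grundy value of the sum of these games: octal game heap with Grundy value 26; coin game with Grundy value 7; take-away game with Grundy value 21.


By the Sprague-Grundy theorem, the Grundy value of a sum of games is the XOR of individual Grundy values.
octal game heap: Grundy value = 26. Running XOR: 0 XOR 26 = 26
coin game: Grundy value = 7. Running XOR: 26 XOR 7 = 29
take-away game: Grundy value = 21. Running XOR: 29 XOR 21 = 8
The combined Grundy value is 8.

8


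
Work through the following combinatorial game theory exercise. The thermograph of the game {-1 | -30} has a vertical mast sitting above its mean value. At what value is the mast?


Game = {-1 | -30}, a switch {a | b} with numbers a > b.
Its thermograph has left wall a - t and right wall b + t, which meet at t = (a - b)/2, where both equal (a + b)/2. So the mast (mean value) is at (a + b)/2.
Mean = (-1 + (-30))/2 = -31/2 = -31/2

-31/2


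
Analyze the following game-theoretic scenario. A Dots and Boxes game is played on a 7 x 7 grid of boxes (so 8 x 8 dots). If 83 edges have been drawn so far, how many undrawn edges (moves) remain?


Grid: 7 x 7 boxes, i.e. 8 rows and 8 columns of dots.
Horizontal edges: (rows + 1) * cols = 8 * 7 = 56
Vertical edges: rows * (cols + 1) = 7 * 8 = 56
Total edges: 56 + 56 = 112
Edges drawn: 83
Remaining: 112 - 83 = 29

29


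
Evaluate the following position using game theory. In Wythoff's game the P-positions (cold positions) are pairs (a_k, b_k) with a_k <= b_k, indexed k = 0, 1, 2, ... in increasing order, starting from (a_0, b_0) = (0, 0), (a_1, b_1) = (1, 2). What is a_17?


By Wythoff's theorem, a_k = floor(k * phi) and b_k = floor(k * phi^2) = a_k + k, where phi = (1 + sqrt(5))/2 is the golden ratio.
phi = (1 + sqrt(5))/2 = 1.618034
k = 17
k * phi = 17 * 1.618034 = 27.506578
a_17 = floor(k * phi) = 27

27


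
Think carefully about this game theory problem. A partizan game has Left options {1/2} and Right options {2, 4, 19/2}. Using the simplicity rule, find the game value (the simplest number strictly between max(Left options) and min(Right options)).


Left options: {1/2}, max = 1/2
Right options: {2, 4, 19/2}, min = 2
All options are numbers and max(Left) < min(Right), so by the simplicity theorem the value is the simplest (earliest-born) number strictly between 1/2 and 2.
The only integer strictly between 1/2 and 2 is 1.
No non-integer in the interval can be simpler: if x is a non-integer in the interval, then floor(x) or ceil(x) also lies in the interval (the interval contains an integer), and both are proper prefixes of x's sign expansion, i.e. born earlier. So the game value is 1.
Game value = 1

1


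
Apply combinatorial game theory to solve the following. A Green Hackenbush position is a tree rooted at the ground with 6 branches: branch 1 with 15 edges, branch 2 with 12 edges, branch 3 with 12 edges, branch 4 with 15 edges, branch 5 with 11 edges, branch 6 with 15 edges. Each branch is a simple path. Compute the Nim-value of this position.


The tree has 6 branches from the ground vertex.
In Green Hackenbush, the Nim-value of a simple path of length k is k.
Branch 1: length 15, Nim-value = 15
Branch 2: length 12, Nim-value = 12
Branch 3: length 12, Nim-value = 12
Branch 4: length 15, Nim-value = 15
Branch 5: length 11, Nim-value = 11
Branch 6: length 15, Nim-value = 15
Total Nim-value = XOR of all branch values:
0 XOR 15 = 15
15 XOR 12 = 3
3 XOR 12 = 15
15 XOR 15 = 0
0 XOR 11 = 11
11 XOR 15 = 4
Nim-value of the tree = 4

4


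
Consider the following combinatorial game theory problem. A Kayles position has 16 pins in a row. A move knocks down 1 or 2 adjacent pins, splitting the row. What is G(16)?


Kayles: a move removes 1 or 2 adjacent pins from a contiguous row.
Removing pins from a row of k leaves two independent rows (a, b) with a + b = k - 1 (one pin) or a + b = k - 2 (two pins); an end removal gives a = 0.
By Sprague-Grundy, G(k) = mex{ G(a) XOR G(b) } over all these splits. G(0) = 0.
G(1): splits (0,0):0^0=0 -> mex({0}) = 1
G(2): splits (0,1):0^1=1 (0,0):0^0=0 -> mex({0, 1}) = 2
G(3): splits (0,2):0^2=2 (1,1):1^1=0 (0,1):0^1=1 -> mex({0, 1, 2}) = 3
G(4): splits (0,3):0^3=3 (1,2):1^2=3 (0,2):0^2=2 (1,1):1^1=0 -> mex({0, 2, 3}) = 1
G(5): splits (0,4):0^1=1 (1,3):1^3=2 (2,2):2^2=0 (0,3):0^3=3 (1,2):1^2=3 -> mex({0, 1, 2, 3}) = 4
G(6) = mex({0, 1, 2, 4}) = 3
G(7) = mex({0, 1, 3, 4, 5}) = 2
G(8) = mex({0, 2, 3, 5, 6}) = 1
G(9) = mex({0, 1, 2, 3, 6, 7}) = 4
G(10) = mex({0, 1, 3, 4, 5, 7}) = 2
G(11) = mex({0, 1, 2, 3, 4, 5}) = 6
G(12) = mex({0, 1, 2, 3, 5, 6, 7}) = 4
G(13) = mex({0, 2, 3, 4, 6, 7}) = 1
G(14) = mex({0, 1, 4, 5, 6, 7}) = 2
G(15) = mex({0, 1, 2, 3, 4, 5, 6}) = 7
G(16) = mex({0, 2, 3, 5, 6, 7}) = 1
Therefore G(16) = 1.

1


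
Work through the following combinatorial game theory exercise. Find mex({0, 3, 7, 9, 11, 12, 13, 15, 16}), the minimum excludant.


Set = {0, 3, 7, 9, 11, 12, 13, 15, 16}
0 is in the set.
1 is NOT in the set. This is the mex.
mex = 1

1


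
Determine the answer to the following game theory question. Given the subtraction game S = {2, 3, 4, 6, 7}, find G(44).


The subtraction set is S = {2, 3, 4, 6, 7}.
G(k) = mex{ G(k - s) : s in S, s <= k }. We compute iteratively: G(0) = 0.
G(1) = mex({}) = 0
G(2) = mex({0}) = 1
G(3) = mex({0}) = 1
G(4) = mex({0, 1}) = 2
G(5) = mex({0, 1}) = 2
G(6) = mex({0, 1, 2}) = 3
G(7) = mex({0, 1, 2}) = 3
G(8) = mex({0, 1, 2, 3}) = 4
G(9) = mex({1, 2, 3}) = 0
G(10) = mex({1, 2, 3, 4}) = 0
G(11) = mex({0, 2, 3, 4}) = 1
G(12) = mex({0, 2, 3, 4}) = 1
G(13) = mex({0, 1, 3}) = 2
G(14) = mex({0, 1, 3, 4}) = 2
G(15) = mex({0, 1, 2, 4}) = 3
Observe that G(9)..G(15) = 0, 0, 1, 1, 2, 2, 3 repeats G(0)..G(6) = 0, 0, 1, 1, 2, 2, 3.
For k >= max(S) = 7, G(k) is determined by the previous 7 values G(k-7)..G(k-1); a window of 7 consecutive values has recurred shifted by 9, so by induction G(k + 9) = G(k) for all k >= 0: the sequence is periodic from the start with period 9.
One period: G(0..8) = 0, 0, 1, 1, 2, 2, 3, 3, 4.
44 mod 9 = 8, so G(44) = G(8) = 4.

4


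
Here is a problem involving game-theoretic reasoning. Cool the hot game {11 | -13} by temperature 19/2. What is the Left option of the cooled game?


Original game: {11 | -13} (a switch {a | b} with a > b).
Cooling by t (for t below the temperature (a - b)/2 = 12) taxes each move by t: {a | b} cooled by t is {a - t | b + t}.
Cooling amount: t = 19/2
Cooled Left option: 11 - 19/2 = 3/2
Cooled Right option: -13 + 19/2 = -7/2
Cooled game: {3/2 | -7/2}
Left option = 3/2

3/2


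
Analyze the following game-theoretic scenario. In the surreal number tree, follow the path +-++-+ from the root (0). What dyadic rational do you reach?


Sign expansion: +-++-+
Rule: track bounds (lo, hi), initially (-inf, +inf). On '+', the current value becomes lo and we move to the simplest number in (value, hi): value + 1 if hi = +inf, otherwise the midpoint (value + hi)/2. On '-', the current value becomes hi and we move to value - 1 if lo = -inf, otherwise the midpoint (lo + value)/2.
Start at 0.
Step 1: sign = +, move right. Bounds: (0, +inf). Value = 1
Step 2: sign = -, move left. Bounds: (0, 1). Value = 1/2
Step 3: sign = +, move right. Bounds: (1/2, 1). Value = 3/4
Step 4: sign = +, move right. Bounds: (3/4, 1). Value = 7/8
Step 5: sign = -, move left. Bounds: (3/4, 7/8). Value = 13/16
Step 6: sign = +, move right. Bounds: (13/16, 7/8). Value = 27/32
The surreal number with sign expansion +-++-+ is 27/32.

27/32


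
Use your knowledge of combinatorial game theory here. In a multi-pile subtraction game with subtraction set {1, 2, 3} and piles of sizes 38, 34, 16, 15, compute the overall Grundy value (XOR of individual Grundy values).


Subtraction set: {1, 2, 3}
For this subtraction set, G(n) = n mod 4 (period = max + 1 = 4).
Pile 1 (size 38): G(38) = 38 mod 4 = 2
Pile 2 (size 34): G(34) = 34 mod 4 = 2
Pile 3 (size 16): G(16) = 16 mod 4 = 0
Pile 4 (size 15): G(15) = 15 mod 4 = 3
Total Grundy value = XOR of all: 2 XOR 2 XOR 0 XOR 3 = 3

3


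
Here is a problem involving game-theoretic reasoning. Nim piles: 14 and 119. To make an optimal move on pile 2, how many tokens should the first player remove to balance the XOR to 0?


Piles: 14 and 119
Current XOR: 14 XOR 119 = 121 (non-zero, so this is an N-position).
To make the XOR zero, we need to find a move that balances the piles.
For pile 2 (size 119): target = 119 XOR 121 = 14
We reduce pile 2 from 119 to 14.
Tokens removed: 119 - 14 = 105
Verification: 14 XOR 14 = 0

105


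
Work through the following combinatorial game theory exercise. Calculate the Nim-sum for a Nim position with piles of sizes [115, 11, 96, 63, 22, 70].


We need the XOR (exclusive or) of all pile sizes.
After XOR-ing pile 1 (size 115): 0 XOR 115 = 115
After XOR-ing pile 2 (size 11): 115 XOR 11 = 120
After XOR-ing pile 3 (size 96): 120 XOR 96 = 24
After XOR-ing pile 4 (size 63): 24 XOR 63 = 39
After XOR-ing pile 5 (size 22): 39 XOR 22 = 49
After XOR-ing pile 6 (size 70): 49 XOR 70 = 119
The Nim-value of this position is 119.

119


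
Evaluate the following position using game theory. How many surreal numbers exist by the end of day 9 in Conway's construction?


Day 0: {|} = 0 is born. Count = 1.
Day n: the number of surreal numbers born by day n is 2^(n+1) - 1.
By day 0: 2^1 - 1 = 1
By day 1: 2^2 - 1 = 3
By day 2: 2^3 - 1 = 7
By day 3: 2^4 - 1 = 15
By day 4: 2^5 - 1 = 31
By day 5: 2^6 - 1 = 63
By day 6: 2^7 - 1 = 127
By day 7: 2^8 - 1 = 255
By day 8: 2^9 - 1 = 511
By day 9: 2^10 - 1 = 1023
By day 9: 1023 surreal numbers.

1023


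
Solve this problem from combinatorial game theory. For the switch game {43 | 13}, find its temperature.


The game is {43 | 13}, a switch {a | b} with numbers a > b.
Cooling {a | b} by t gives {a - t | b + t}, which stops being hot when a - t = b + t, i.e. at t = (a - b)/2. So the temperature of a switch is (a - b)/2.
Temperature = (Left option - Right option) / 2
= (43 - (13)) / 2
= 30 / 2
= 15

15


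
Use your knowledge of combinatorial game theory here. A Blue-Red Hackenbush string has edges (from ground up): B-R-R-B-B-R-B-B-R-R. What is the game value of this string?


Edges (from ground): B-R-R-B-B-R-B-B-R-R
By Berlekamp's sign-expansion rule, a Blue-Red Hackenbush stalk has the value of the surreal number whose sign sequence is the edge sequence with B -> + and R -> -.
Sign sequence: +--++-++--
Trace the sign expansion in the surreal number tree, starting from 0:
Edge 1: B (sign +) -> bounds (0, +inf), value = 1
Edge 2: R (sign -) -> bounds (0, 1), value = 1/2
Edge 3: R (sign -) -> bounds (0, 1/2), value = 1/4
Edge 4: B (sign +) -> bounds (1/4, 1/2), value = 3/8
Edge 5: B (sign +) -> bounds (3/8, 1/2), value = 7/16
Edge 6: R (sign -) -> bounds (3/8, 7/16), value = 13/32
Edge 7: B (sign +) -> bounds (13/32, 7/16), value = 27/64
Edge 8: B (sign +) -> bounds (27/64, 7/16), value = 55/128
Edge 9: R (sign -) -> bounds (27/64, 55/128), value = 109/256
Edge 10: R (sign -) -> bounds (27/64, 109/256), value = 217/512
Game value = 217/512

217/512


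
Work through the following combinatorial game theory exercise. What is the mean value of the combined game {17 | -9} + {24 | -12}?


G1 = {17 | -9}, G2 = {24 | -12}
Each is a switch {a | b} with numbers a > b; its mean value is (a + b)/2, and mean value is additive over game sums: m(G1 + G2) = m(G1) + m(G2).
Mean of G1 = (17 + (-9))/2 = 8/2 = 4
Mean of G2 = (24 + (-12))/2 = 12/2 = 6
Mean of G1 + G2 = 4 + 6 = 10

10


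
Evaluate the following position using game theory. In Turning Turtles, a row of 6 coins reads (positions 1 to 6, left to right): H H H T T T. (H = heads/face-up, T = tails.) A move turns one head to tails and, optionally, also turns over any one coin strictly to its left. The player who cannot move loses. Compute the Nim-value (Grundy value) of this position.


Coins: H H H T T T
Key fact: a single head at position k behaves exactly like a Nim heap of size k (turning it to T and optionally flipping a coin at j < k corresponds to moving the heap from k to j, or to 0), and heads combine as a disjunctive sum (two heads at the same place would cancel, matching j XOR j = 0). So the Nim-value is the XOR of the 1-indexed positions of the heads.
Face-up positions (1-indexed): [1, 2, 3]
XOR 0 with 1: 0 XOR 1 = 1
XOR 1 with 2: 1 XOR 2 = 3
XOR 3 with 3: 3 XOR 3 = 0
Nim-value = 0

0


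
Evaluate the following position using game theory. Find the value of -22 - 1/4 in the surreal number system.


x = -22, y = 1/4
Converting to common denominator: 4
x = -88/4, y = 1/4
x - y = -22 - 1/4 = -89/4

-89/4


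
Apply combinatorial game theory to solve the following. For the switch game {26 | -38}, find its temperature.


The game is {26 | -38}, a switch {a | b} with numbers a > b.
Cooling {a | b} by t gives {a - t | b + t}, which stops being hot when a - t = b + t, i.e. at t = (a - b)/2. So the temperature of a switch is (a - b)/2.
Temperature = (Left option - Right option) / 2
= (26 - (-38)) / 2
= 64 / 2
= 32

32


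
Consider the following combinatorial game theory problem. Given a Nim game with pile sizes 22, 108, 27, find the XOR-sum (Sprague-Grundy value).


We need the XOR (exclusive or) of all pile sizes.
After XOR-ing pile 1 (size 22): 0 XOR 22 = 22
After XOR-ing pile 2 (size 108): 22 XOR 108 = 122
After XOR-ing pile 3 (size 27): 122 XOR 27 = 97
The Nim-value of this position is 97.

97


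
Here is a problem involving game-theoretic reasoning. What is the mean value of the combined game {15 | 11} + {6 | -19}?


G1 = {15 | 11}, G2 = {6 | -19}
Each is a switch {a | b} with numbers a > b; its mean value is (a + b)/2, and mean value is additive over game sums: m(G1 + G2) = m(G1) + m(G2).
Mean of G1 = (15 + (11))/2 = 26/2 = 13
Mean of G2 = (6 + (-19))/2 = -13/2 = -13/2
Mean of G1 + G2 = 13 + -13/2 = 13/2

13/2


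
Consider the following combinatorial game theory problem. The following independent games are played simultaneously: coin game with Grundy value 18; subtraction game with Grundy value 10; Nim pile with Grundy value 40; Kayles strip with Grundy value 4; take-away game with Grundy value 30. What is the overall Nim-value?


By the Sprague-Grundy theorem, the Grundy value of a sum of games is the XOR of individual Grundy values.
coin game: Grundy value = 18. Running XOR: 0 XOR 18 = 18
subtraction game: Grundy value = 10. Running XOR: 18 XOR 10 = 24
Nim pile: Grundy value = 40. Running XOR: 24 XOR 40 = 48
Kayles strip: Grundy value = 4. Running XOR: 48 XOR 4 = 52
take-away game: Grundy value = 30. Running XOR: 52 XOR 30 = 42
The combined Grundy value is 42.

42


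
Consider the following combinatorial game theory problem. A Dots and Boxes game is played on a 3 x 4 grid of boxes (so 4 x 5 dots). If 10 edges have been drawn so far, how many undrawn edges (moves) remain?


Grid: 3 x 4 boxes, i.e. 4 rows and 5 columns of dots.
Horizontal edges: (rows + 1) * cols = 4 * 4 = 16
Vertical edges: rows * (cols + 1) = 3 * 5 = 15
Total edges: 16 + 15 = 31
Edges drawn: 10
Remaining: 31 - 10 = 21

21


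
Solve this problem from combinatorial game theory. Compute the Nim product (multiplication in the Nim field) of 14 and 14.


Nim multiplication is bilinear over XOR: (u XOR v) * w = (u*w) XOR (v*w).
So we split each operand into its bit components and XOR the pairwise Nim products.
14 = 2 + 4 + 8 (as XOR of powers of 2).
14 = 2 + 4 + 8 (as XOR of powers of 2).
Using the standard Nim-product table on single bits:
  2*2 = 3,   2*4 = 8,   2*8 = 12,
  4*4 = 6,   4*8 = 11,  8*8 = 13,
and  1*x = x (identity), k*l = l*k (commutative).
Pairwise Nim products:
  2 * 2 = 3
  2 * 4 = 8
  2 * 8 = 12
  4 * 2 = 8
  4 * 4 = 6
  4 * 8 = 11
  8 * 2 = 12
  8 * 4 = 11
  8 * 8 = 13
XOR them: 3 XOR 8 XOR 12 XOR 8 XOR 6 XOR 11 XOR 12 XOR 11 XOR 13 = 8.
Result: 14 * 14 = 8 (in Nim).

8


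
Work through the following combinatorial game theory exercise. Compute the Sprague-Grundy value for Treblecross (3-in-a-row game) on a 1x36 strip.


Treblecross: place X on empty cells; 3-in-a-row wins.
Playing within two cells of an existing X lets the opponent win at once, so sensible play treats the cells i-2..i+2 around each X as dead. The player left with no safe cell loses, so this is a normal-play take-away game on strips of safe cells.
Placing X at cell i (0-indexed) of a strip of k safe cells leaves independent strips of sizes max(0, i-2) and max(0, k-i-3). Hence G(k) = mex{ G(max(0,i-2)) XOR G(max(0,k-i-3)) : 0 <= i < k }, with G(0) = 0.
G(1): splits (0,0):0^0=0 -> mex({0}) = 1
G(2): splits (0,0):0^0=0 -> mex({0}) = 1
G(3): splits (0,0):0^0=0 -> mex({0}) = 1
G(4): splits (0,1):0^1=1 (0,0):0^0=0 -> mex({0, 1}) = 2
G(5): splits (0,2):0^1=1 (0,1):0^1=1 (0,0):0^0=0 -> mex({0, 1}) = 2
G(6) = mex({1}) = 0
G(7) = mex({0, 1, 2}) = 3
G(8) = mex({0, 1, 2}) = 3
G(9) = mex({0, 2}) = 1
G(10) = mex({0, 2, 3}) = 1
G(11) = mex({0, 3}) = 1
G(12) = mex({1, 3}) = 0
G(13) = mex({0, 1, 2, 3}) = 4
G(14) = mex({0, 1, 2}) = 3
G(15) = mex({0, 1, 2}) = 3
G(16) = mex({0, 1, 2, 4}) = 3
G(17) = mex({0, 1, 3, 4}) = 2
G(18) = mex({0, 1, 3, 4}) = 2
G(19) = mex({0, 1, 3, 5}) = 2
G(20) = mex({0, 1, 2, 3, 5}) = 4
G(21) = mex({0, 1, 2, 3, 5}) = 4
G(22) = mex({1, 2, 6}) = 0
G(23) = mex({0, 1, 2, 3, 4, 6}) = 5
G(24) = mex({0, 1, 2, 3, 4}) = 5
G(25) = mex({0, 1, 3, 4, 7}) = 2
G(26) = mex({0, 1, 3, 4, 5, 7}) = 2
G(27) = mex({0, 1, 3, 5}) = 2
G(28) = mex({0, 1, 2, 5}) = 3
G(29) = mex({0, 1, 2, 4, 5, 6}) = 3
G(30) = mex({1, 2, 4, 6}) = 0
G(31) = mex({0, 1, 2, 3, 4, 6}) = 5
G(32) = mex({1, 2, 3, 4, 7}) = 0
G(33) = mex({0, 3, 7}) = 1
G(34) = mex({0, 2, 3, 5, 7}) = 1
G(35) = mex({0, 2, 3, 5, 6}) = 1
G(36) = mex({0, 1, 2, 5, 6}) = 3
Therefore G(36) = 3.

3


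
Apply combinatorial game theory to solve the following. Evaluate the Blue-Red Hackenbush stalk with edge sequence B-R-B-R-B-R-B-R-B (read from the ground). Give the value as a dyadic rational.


Edges (from ground): B-R-B-R-B-R-B-R-B
By Berlekamp's sign-expansion rule, a Blue-Red Hackenbush stalk has the value of the surreal number whose sign sequence is the edge sequence with B -> + and R -> -.
Sign sequence: +-+-+-+-+
Trace the sign expansion in the surreal number tree, starting from 0:
Edge 1: B (sign +) -> bounds (0, +inf), value = 1
Edge 2: R (sign -) -> bounds (0, 1), value = 1/2
Edge 3: B (sign +) -> bounds (1/2, 1), value = 3/4
Edge 4: R (sign -) -> bounds (1/2, 3/4), value = 5/8
Edge 5: B (sign +) -> bounds (5/8, 3/4), value = 11/16
Edge 6: R (sign -) -> bounds (5/8, 11/16), value = 21/32
Edge 7: B (sign +) -> bounds (21/32, 11/16), value = 43/64
Edge 8: R (sign -) -> bounds (21/32, 43/64), value = 85/128
Edge 9: B (sign +) -> bounds (85/128, 43/64), value = 171/256
Game value = 171/256

171/256


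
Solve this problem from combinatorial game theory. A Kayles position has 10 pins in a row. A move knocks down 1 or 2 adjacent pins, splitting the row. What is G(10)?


Kayles: a move removes 1 or 2 adjacent pins from a contiguous row.
Removing pins from a row of k leaves two independent rows (a, b) with a + b = k - 1 (one pin) or a + b = k - 2 (two pins); an end removal gives a = 0.
By Sprague-Grundy, G(k) = mex{ G(a) XOR G(b) } over all these splits. G(0) = 0.
G(1): splits (0,0):0^0=0 -> mex({0}) = 1
G(2): splits (0,1):0^1=1 (0,0):0^0=0 -> mex({0, 1}) = 2
G(3): splits (0,2):0^2=2 (1,1):1^1=0 (0,1):0^1=1 -> mex({0, 1, 2}) = 3
G(4): splits (0,3):0^3=3 (1,2):1^2=3 (0,2):0^2=2 (1,1):1^1=0 -> mex({0, 2, 3}) = 1
G(5): splits (0,4):0^1=1 (1,3):1^3=2 (2,2):2^2=0 (0,3):0^3=3 (1,2):1^2=3 -> mex({0, 1, 2, 3}) = 4
G(6) = mex({0, 1, 2, 4}) = 3
G(7) = mex({0, 1, 3, 4, 5}) = 2
G(8) = mex({0, 2, 3, 5, 6}) = 1
G(9) = mex({0, 1, 2, 3, 6, 7}) = 4
G(10) = mex({0, 1, 3, 4, 5, 7}) = 2
Therefore G(10) = 2.

2


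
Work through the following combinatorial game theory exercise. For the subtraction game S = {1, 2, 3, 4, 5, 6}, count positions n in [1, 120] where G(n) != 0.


Subtraction set S = {1, 2, 3, 4, 5, 6}, so G(n) = n mod 7.
G(n) = 0 when n is a multiple of 7.
Multiples of 7 in [1, 120]: 17
N-positions (nonzero Grundy) = 120 - 17 = 103

103


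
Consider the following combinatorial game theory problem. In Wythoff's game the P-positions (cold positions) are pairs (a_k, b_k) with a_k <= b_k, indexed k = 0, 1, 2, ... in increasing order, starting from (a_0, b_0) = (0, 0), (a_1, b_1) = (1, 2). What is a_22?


By Wythoff's theorem, a_k = floor(k * phi) and b_k = floor(k * phi^2) = a_k + k, where phi = (1 + sqrt(5))/2 is the golden ratio.
phi = (1 + sqrt(5))/2 = 1.618034
k = 22
k * phi = 22 * 1.618034 = 35.596748
a_22 = floor(k * phi) = 35

35


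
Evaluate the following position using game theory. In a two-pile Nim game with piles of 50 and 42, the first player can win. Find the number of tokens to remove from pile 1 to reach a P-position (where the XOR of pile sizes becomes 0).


Piles: 50 and 42
Current XOR: 50 XOR 42 = 24 (non-zero, so this is an N-position).
To make the XOR zero, we need to find a move that balances the piles.
For pile 1 (size 50): target = 50 XOR 24 = 42
We reduce pile 1 from 50 to 42.
Tokens removed: 50 - 42 = 8
Verification: 42 XOR 42 = 0

8


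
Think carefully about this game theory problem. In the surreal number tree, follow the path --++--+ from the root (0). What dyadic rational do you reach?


Sign expansion: --++--+
Rule: track bounds (lo, hi), initially (-inf, +inf). On '+', the current value becomes lo and we move to the simplest number in (value, hi): value + 1 if hi = +inf, otherwise the midpoint (value + hi)/2. On '-', the current value becomes hi and we move to value - 1 if lo = -inf, otherwise the midpoint (lo + value)/2.
Start at 0.
Step 1: sign = -, move left. Bounds: (-inf, 0). Value = -1
Step 2: sign = -, move left. Bounds: (-inf, -1). Value = -2
Step 3: sign = +, move right. Bounds: (-2, -1). Value = -3/2
Step 4: sign = +, move right. Bounds: (-3/2, -1). Value = -5/4
Step 5: sign = -, move left. Bounds: (-3/2, -5/4). Value = -11/8
Step 6: sign = -, move left. Bounds: (-3/2, -11/8). Value = -23/16
Step 7: sign = +, move right. Bounds: (-23/16, -11/8). Value = -45/32
The surreal number with sign expansion --++--+ is -45/32.

-45/32


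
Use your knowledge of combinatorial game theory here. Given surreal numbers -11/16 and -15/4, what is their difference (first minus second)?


x = -11/16, y = -15/4
Converting to common denominator: 16
x = -11/16, y = -60/16
x - y = -11/16 - -15/4 = 49/16

49/16


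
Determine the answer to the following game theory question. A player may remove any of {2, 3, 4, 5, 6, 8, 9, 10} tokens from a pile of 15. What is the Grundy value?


The subtraction set is S = {2, 3, 4, 5, 6, 8, 9, 10}.
G(k) = mex{ G(k - s) : s in S, s <= k }. We compute iteratively: G(0) = 0.
G(1) = mex({}) = 0
G(2) = mex({0}) = 1
G(3) = mex({0}) = 1
G(4) = mex({0, 1}) = 2
G(5) = mex({0, 1}) = 2
G(6) = mex({0, 1, 2}) = 3
G(7) = mex({0, 1, 2}) = 3
G(8) = mex({0, 1, 2, 3}) = 4
G(9) = mex({0, 1, 2, 3}) = 4
G(10) = mex({0, 1, 2, 3, 4}) = 5
G(11) = mex({0, 1, 2, 3, 4}) = 5
G(12) = mex({1, 2, 3, 4, 5}) = 0
G(13) = mex({1, 2, 3, 4, 5}) = 0
G(14) = mex({0, 2, 3, 4, 5}) = 1
G(15) = mex({0, 2, 3, 4, 5}) = 1
Therefore G(15) = 1.

1


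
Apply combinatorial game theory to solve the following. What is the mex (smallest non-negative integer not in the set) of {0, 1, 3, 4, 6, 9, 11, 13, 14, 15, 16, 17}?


Set = {0, 1, 3, 4, 6, 9, 11, 13, 14, 15, 16, 17}
0 is in the set.
1 is in the set.
2 is NOT in the set. This is the mex.
mex = 2

2


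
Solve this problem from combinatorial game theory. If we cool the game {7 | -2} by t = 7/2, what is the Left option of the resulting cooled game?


Original game: {7 | -2} (a switch {a | b} with a > b).
Cooling by t (for t below the temperature (a - b)/2 = 9/2) taxes each move by t: {a | b} cooled by t is {a - t | b + t}.
Cooling amount: t = 7/2
Cooled Left option: 7 - 7/2 = 7/2
Cooled Right option: -2 + 7/2 = 3/2
Cooled game: {7/2 | 3/2}
Left option = 7/2

7/2


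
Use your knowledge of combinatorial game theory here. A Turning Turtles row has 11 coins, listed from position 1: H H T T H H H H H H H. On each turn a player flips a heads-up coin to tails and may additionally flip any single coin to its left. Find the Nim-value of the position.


Coins: H H T T H H H H H H H
Key fact: a single head at position k behaves exactly like a Nim heap of size k (turning it to T and optionally flipping a coin at j < k corresponds to moving the heap from k to j, or to 0), and heads combine as a disjunctive sum (two heads at the same place would cancel, matching j XOR j = 0). So the Nim-value is the XOR of the 1-indexed positions of the heads.
Face-up positions (1-indexed): [1, 2, 5, 6, 7, 8, 9, 10, 11]
XOR 0 with 1: 0 XOR 1 = 1
XOR 1 with 2: 1 XOR 2 = 3
XOR 3 with 5: 3 XOR 5 = 6
XOR 6 with 6: 6 XOR 6 = 0
XOR 0 with 7: 0 XOR 7 = 7
XOR 7 with 8: 7 XOR 8 = 15
XOR 15 with 9: 15 XOR 9 = 6
XOR 6 with 10: 6 XOR 10 = 12
XOR 12 with 11: 12 XOR 11 = 7
Nim-value = 7

7


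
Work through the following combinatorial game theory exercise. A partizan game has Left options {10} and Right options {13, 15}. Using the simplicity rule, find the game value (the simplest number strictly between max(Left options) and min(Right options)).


Left options: {10}, max = 10
Right options: {13, 15}, min = 13
All options are numbers and max(Left) < min(Right), so by the simplicity theorem the value is the simplest (earliest-born) number strictly between 10 and 13.
Integers 11 through 12 all lie strictly between 10 and 13.
Among integers, the simplest (lowest birthday = smallest |n|; 0 is born on day 0, +-n on day n) is 11.
No non-integer in the interval can be simpler: if x is a non-integer in the interval, then floor(x) or ceil(x) also lies in the interval (the interval contains an integer), and both are proper prefixes of x's sign expansion, i.e. born earlier. So the game value is 11.
Game value = 11

11


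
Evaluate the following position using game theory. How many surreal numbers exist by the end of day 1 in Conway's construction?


Day 0: {|} = 0 is born. Count = 1.
Day n: the number of surreal numbers born by day n is 2^(n+1) - 1.
By day 0: 2^1 - 1 = 1
By day 1: 2^2 - 1 = 3
By day 1: 3 surreal numbers.

3


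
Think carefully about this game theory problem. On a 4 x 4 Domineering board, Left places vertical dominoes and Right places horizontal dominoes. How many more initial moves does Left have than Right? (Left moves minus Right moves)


Board is 4 x 4 (rows x cols).
Left (vertical) placements: (rows-1) * cols = 3 * 4 = 12
Right (horizontal) placements: rows * (cols-1) = 4 * 3 = 12
Advantage = Left - Right = 12 - 12 = 0

0


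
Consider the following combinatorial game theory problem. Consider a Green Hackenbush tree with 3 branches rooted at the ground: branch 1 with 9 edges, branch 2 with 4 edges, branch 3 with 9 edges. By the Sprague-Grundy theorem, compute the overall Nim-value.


The tree has 3 branches from the ground vertex.
In Green Hackenbush, the Nim-value of a simple path of length k is k.
Branch 1: length 9, Nim-value = 9
Branch 2: length 4, Nim-value = 4
Branch 3: length 9, Nim-value = 9
Total Nim-value = XOR of all branch values:
0 XOR 9 = 9
9 XOR 4 = 13
13 XOR 9 = 4
Nim-value of the tree = 4

4


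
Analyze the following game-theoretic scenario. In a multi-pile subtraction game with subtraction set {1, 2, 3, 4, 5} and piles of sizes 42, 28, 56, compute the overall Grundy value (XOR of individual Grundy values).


Subtraction set: {1, 2, 3, 4, 5}
For this subtraction set, G(n) = n mod 6 (period = max + 1 = 6).
Pile 1 (size 42): G(42) = 42 mod 6 = 0
Pile 2 (size 28): G(28) = 28 mod 6 = 4
Pile 3 (size 56): G(56) = 56 mod 6 = 2
Total Grundy value = XOR of all: 0 XOR 4 XOR 2 = 6

6


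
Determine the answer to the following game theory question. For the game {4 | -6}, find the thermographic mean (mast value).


Game = {4 | -6}, a switch {a | b} with numbers a > b.
Its thermograph has left wall a - t and right wall b + t, which meet at t = (a - b)/2, where both equal (a + b)/2. So the mast (mean value) is at (a + b)/2.
Mean = (4 + (-6))/2 = -2/2 = -1

-1


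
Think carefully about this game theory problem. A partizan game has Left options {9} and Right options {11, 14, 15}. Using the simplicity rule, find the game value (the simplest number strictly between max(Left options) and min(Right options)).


Left options: {9}, max = 9
Right options: {11, 14, 15}, min = 11
All options are numbers and max(Left) < min(Right), so by the simplicity theorem the value is the simplest (earliest-born) number strictly between 9 and 11.
The only integer strictly between 9 and 11 is 10.
No non-integer in the interval can be simpler: if x is a non-integer in the interval, then floor(x) or ceil(x) also lies in the interval (the interval contains an integer), and both are proper prefixes of x's sign expansion, i.e. born earlier. So the game value is 10.
Game value = 10

10


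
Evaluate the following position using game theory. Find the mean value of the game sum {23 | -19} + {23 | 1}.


G1 = {23 | -19}, G2 = {23 | 1}
Each is a switch {a | b} with numbers a > b; its mean value is (a + b)/2, and mean value is additive over game sums: m(G1 + G2) = m(G1) + m(G2).
Mean of G1 = (23 + (-19))/2 = 4/2 = 2
Mean of G2 = (23 + (1))/2 = 24/2 = 12
Mean of G1 + G2 = 2 + 12 = 14

14


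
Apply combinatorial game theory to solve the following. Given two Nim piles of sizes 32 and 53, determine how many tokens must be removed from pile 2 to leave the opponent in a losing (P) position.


Piles: 32 and 53
Current XOR: 32 XOR 53 = 21 (non-zero, so this is an N-position).
To make the XOR zero, we need to find a move that balances the piles.
For pile 2 (size 53): target = 53 XOR 21 = 32
We reduce pile 2 from 53 to 32.
Tokens removed: 53 - 32 = 21
Verification: 32 XOR 32 = 0

21


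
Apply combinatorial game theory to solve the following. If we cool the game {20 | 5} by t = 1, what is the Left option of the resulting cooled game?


Original game: {20 | 5} (a switch {a | b} with a > b).
Cooling by t (for t below the temperature (a - b)/2 = 15/2) taxes each move by t: {a | b} cooled by t is {a - t | b + t}.
Cooling amount: t = 1
Cooled Left option: 20 - 1 = 19
Cooled Right option: 5 + 1 = 6
Cooled game: {19 | 6}
Left option = 19

19


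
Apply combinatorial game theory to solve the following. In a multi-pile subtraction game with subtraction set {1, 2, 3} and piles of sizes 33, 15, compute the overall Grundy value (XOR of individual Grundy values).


Subtraction set: {1, 2, 3}
For this subtraction set, G(n) = n mod 4 (period = max + 1 = 4).
Pile 1 (size 33): G(33) = 33 mod 4 = 1
Pile 2 (size 15): G(15) = 15 mod 4 = 3
Total Grundy value = XOR of all: 1 XOR 3 = 2

2


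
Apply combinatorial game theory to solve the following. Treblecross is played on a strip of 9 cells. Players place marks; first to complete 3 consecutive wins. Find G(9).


Treblecross: place X on empty cells; 3-in-a-row wins.
Playing within two cells of an existing X lets the opponent win at once, so sensible play treats the cells i-2..i+2 around each X as dead. The player left with no safe cell loses, so this is a normal-play take-away game on strips of safe cells.
Placing X at cell i (0-indexed) of a strip of k safe cells leaves independent strips of sizes max(0, i-2) and max(0, k-i-3). Hence G(k) = mex{ G(max(0,i-2)) XOR G(max(0,k-i-3)) : 0 <= i < k }, with G(0) = 0.
G(1): splits (0,0):0^0=0 -> mex({0}) = 1
G(2): splits (0,0):0^0=0 -> mex({0}) = 1
G(3): splits (0,0):0^0=0 -> mex({0}) = 1
G(4): splits (0,1):0^1=1 (0,0):0^0=0 -> mex({0, 1}) = 2
G(5): splits (0,2):0^1=1 (0,1):0^1=1 (0,0):0^0=0 -> mex({0, 1}) = 2
G(6) = mex({1}) = 0
G(7) = mex({0, 1, 2}) = 3
G(8) = mex({0, 1, 2}) = 3
G(9) = mex({0, 2}) = 1
Therefore G(9) = 1.

1


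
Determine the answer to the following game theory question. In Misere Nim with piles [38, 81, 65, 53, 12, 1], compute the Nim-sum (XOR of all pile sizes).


We need the XOR (exclusive or) of all pile sizes.
After XOR-ing pile 1 (size 38): 0 XOR 38 = 38
After XOR-ing pile 2 (size 81): 38 XOR 81 = 119
After XOR-ing pile 3 (size 65): 119 XOR 65 = 54
After XOR-ing pile 4 (size 53): 54 XOR 53 = 3
After XOR-ing pile 5 (size 12): 3 XOR 12 = 15
After XOR-ing pile 6 (size 1): 15 XOR 1 = 14
The Nim-value of this position is 14.

14


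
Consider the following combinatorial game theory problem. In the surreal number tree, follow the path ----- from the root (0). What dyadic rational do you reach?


Sign expansion: -----
Rule: track bounds (lo, hi), initially (-inf, +inf). On '+', the current value becomes lo and we move to the simplest number in (value, hi): value + 1 if hi = +inf, otherwise the midpoint (value + hi)/2. On '-', the current value becomes hi and we move to value - 1 if lo = -inf, otherwise the midpoint (lo + value)/2.
Start at 0.
Step 1: sign = -, move left. Bounds: (-inf, 0). Value = -1
Step 2: sign = -, move left. Bounds: (-inf, -1). Value = -2
Step 3: sign = -, move left. Bounds: (-inf, -2). Value = -3
Step 4: sign = -, move left. Bounds: (-inf, -3). Value = -4
Step 5: sign = -, move left. Bounds: (-inf, -4). Value = -5
The surreal number with sign expansion ----- is -5.

-5
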